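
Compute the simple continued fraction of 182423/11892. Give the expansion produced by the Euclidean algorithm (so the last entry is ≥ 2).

[15; 2, 1, 16, 16, 1, 13]

182423 = 15·11892 + 4043
11892 = 2·4043 + 3806
4043 = 1·3806 + 237
3806 = 16·237 + 14
237 = 16·14 + 13
14 = 1·13 + 1
13 = 13·1 + 0  (stop)
So 182423/11892 = [15; 2, 1, 16, 16, 1, 13].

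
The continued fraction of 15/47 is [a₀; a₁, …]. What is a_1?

3

15 = 0·47 + 15   →  a_0 = 0
47 = 3·15 + 2   →  a_1 = 3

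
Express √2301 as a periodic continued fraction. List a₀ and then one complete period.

a₀ = ⌊√2301⌋ = 47.
With m₀=0, d₀=1 and mₖ₊₁ = dₖaₖ − mₖ, dₖ₊₁ = (n − mₖ₊₁²)/dₖ, aₖ₊₁ = ⌊(a₀+mₖ₊₁)/dₖ₊₁⌋:
  k=1: m=47, d=92, a=1
  k=2: m=45, d=3, a=30
  k=3: m=45, d=92, a=1
  k=4: m=47, d=1, a=94
d=1 and a=2a₀=94 at k=4, so the next step gives (m, d) = (47, 92) again — its k=1 value — and the period has length 4.

[47; 1, 30, 1, 94]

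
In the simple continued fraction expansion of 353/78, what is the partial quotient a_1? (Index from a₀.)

353 = 4·78 + 41   →  a_0 = 4
78 = 1·41 + 37   →  a_1 = 1

1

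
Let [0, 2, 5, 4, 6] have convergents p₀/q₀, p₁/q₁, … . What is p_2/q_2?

Using pₖ = aₖpₖ₋₁ + pₖ₋₂, qₖ = aₖqₖ₋₁ + qₖ₋₂ (with p₋₁=1, p₋₂=0, q₋₁=0, q₋₂=1):
  k=0: a=0, p=0, q=1
  k=1: a=2, p=1, q=2
  k=2: a=5, p=5, q=11

5/11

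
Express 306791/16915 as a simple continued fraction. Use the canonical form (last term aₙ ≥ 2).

[18; 7, 3, 2, 9, 3, 11]

306791 = 18·16915 + 2321
16915 = 7·2321 + 668
2321 = 3·668 + 317
668 = 2·317 + 34
317 = 9·34 + 11
34 = 3·11 + 1
11 = 11·1 + 0  (stop)
So 306791/16915 = [18; 7, 3, 2, 9, 3, 11].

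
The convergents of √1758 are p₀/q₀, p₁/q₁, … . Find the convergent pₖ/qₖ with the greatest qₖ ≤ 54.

√1758 = [41; 1, 12, 1, 82, …] (period length 4).
Convergents:
  p_0/q_0 = 41/1
  p_1/q_1 = 42/1
  p_2/q_2 = 545/13
  p_3/q_3 = 587/14
  p_4/q_4 = 48679/1161
q_3 = 14 ≤ 54 < 1161 = q_4, so the answer is 587/14.

587/14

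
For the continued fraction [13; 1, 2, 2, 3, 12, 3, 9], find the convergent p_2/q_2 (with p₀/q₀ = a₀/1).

41/3

Using pₖ = aₖpₖ₋₁ + pₖ₋₂, qₖ = aₖqₖ₋₁ + qₖ₋₂ (with p₋₁=1, p₋₂=0, q₋₁=0, q₋₂=1):
  k=0: a=13, p=13, q=1
  k=1: a=1, p=14, q=1
  k=2: a=2, p=41, q=3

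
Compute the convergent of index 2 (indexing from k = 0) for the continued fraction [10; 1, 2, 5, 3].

32/3

Using pₖ = aₖpₖ₋₁ + pₖ₋₂, qₖ = aₖqₖ₋₁ + qₖ₋₂ (with p₋₁=1, p₋₂=0, q₋₁=0, q₋₂=1):
  k=0: a=10, p=10, q=1
  k=1: a=1, p=11, q=1
  k=2: a=2, p=32, q=3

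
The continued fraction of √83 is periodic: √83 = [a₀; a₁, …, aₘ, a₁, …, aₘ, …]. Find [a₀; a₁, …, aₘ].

a₀ = ⌊√83⌋ = 9.
With m₀=0, d₀=1 and mₖ₊₁ = dₖaₖ − mₖ, dₖ₊₁ = (n − mₖ₊₁²)/dₖ, aₖ₊₁ = ⌊(a₀+mₖ₊₁)/dₖ₊₁⌋:
  k=1: m=9, d=2, a=9
  k=2: m=9, d=1, a=18
d=1 and a=2a₀=18 at k=2, so the next step gives (m, d) = (9, 2) again — its k=1 value — and the period has length 2.

[9; 9, 18]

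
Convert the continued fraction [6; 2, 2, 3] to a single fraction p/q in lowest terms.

Using pₖ = aₖpₖ₋₁ + pₖ₋₂ and qₖ = aₖqₖ₋₁ + qₖ₋₂:
  k=0: a=6, p=6, q=1
  k=1: a=2, p=13, q=2
  k=2: a=2, p=32, q=5
  k=3: a=3, p=109, q=17

109/17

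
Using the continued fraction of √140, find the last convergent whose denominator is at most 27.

71/6

√140 = [11; 1, 4, 1, 22, …] (period length 4).
Convergents:
  p_0/q_0 = 11/1
  p_1/q_1 = 12/1
  p_2/q_2 = 59/5
  p_3/q_3 = 71/6
  p_4/q_4 = 1621/137
q_3 = 6 ≤ 27 < 137 = q_4, so the answer is 71/6.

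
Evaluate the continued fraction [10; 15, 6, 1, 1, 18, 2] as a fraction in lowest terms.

Fold from the inside: start with 2/1.
  18 + 1/2 = 37/2
  1 + 2/37 = 39/37
  1 + 37/39 = 76/39
  6 + 39/76 = 495/76
  15 + 76/495 = 7501/495
  10 + 495/7501 = 75505/7501

75505/7501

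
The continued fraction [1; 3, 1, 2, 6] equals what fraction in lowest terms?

89/70

Fold from the inside: start with 6/1.
  2 + 1/6 = 13/6
  1 + 6/13 = 19/13
  3 + 13/19 = 70/19
  1 + 19/70 = 89/70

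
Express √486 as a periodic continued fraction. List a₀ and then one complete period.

a₀ = ⌊√486⌋ = 22.
With m₀=0, d₀=1 and mₖ₊₁ = dₖaₖ − mₖ, dₖ₊₁ = (n − mₖ₊₁²)/dₖ, aₖ₊₁ = ⌊(a₀+mₖ₊₁)/dₖ₊₁⌋:
  k=1: m=22, d=2, a=22
  k=2: m=22, d=1, a=44
d=1 and a=2a₀=44 at k=2, so the next step gives (m, d) = (22, 2) again — its k=1 value — and the period has length 2.

[22; 22, 44]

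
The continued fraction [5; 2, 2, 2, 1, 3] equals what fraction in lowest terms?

Using pₖ = aₖpₖ₋₁ + pₖ₋₂ and qₖ = aₖqₖ₋₁ + qₖ₋₂:
  k=0: a=5, p=5, q=1
  k=1: a=2, p=11, q=2
  k=2: a=2, p=27, q=5
  k=3: a=2, p=65, q=12
  k=4: a=1, p=92, q=17
  k=5: a=3, p=341, q=63

341/63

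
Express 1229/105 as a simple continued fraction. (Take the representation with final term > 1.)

[11; 1, 2, 2, 1, 1, 2, 2]

1229 = 11·105 + 74
105 = 1·74 + 31
74 = 2·31 + 12
31 = 2·12 + 7
12 = 1·7 + 5
7 = 1·5 + 2
5 = 2·2 + 1
2 = 2·1 + 0  (stop)
So 1229/105 = [11; 1, 2, 2, 1, 1, 2, 2].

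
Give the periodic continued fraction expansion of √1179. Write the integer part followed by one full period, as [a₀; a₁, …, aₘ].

[34; 2, 1, 33, 1, 2, 68]

a₀ = ⌊√1179⌋ = 34.
With m₀=0, d₀=1 and mₖ₊₁ = dₖaₖ − mₖ, dₖ₊₁ = (n − mₖ₊₁²)/dₖ, aₖ₊₁ = ⌊(a₀+mₖ₊₁)/dₖ₊₁⌋:
  k=1: m=34, d=23, a=2
  k=2: m=12, d=45, a=1
  k=3: m=33, d=2, a=33
  k=4: m=33, d=45, a=1
  k=5: m=12, d=23, a=2
  k=6: m=34, d=1, a=68
d=1 and a=2a₀=68 at k=6, so the next step gives (m, d) = (34, 23) again — its k=1 value — and the period has length 6.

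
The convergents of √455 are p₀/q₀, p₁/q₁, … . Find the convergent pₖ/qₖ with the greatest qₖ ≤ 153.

2709/127

√455 = [21; 3, 42, …] (period length 2).
Convergents:
  p_0/q_0 = 21/1
  p_1/q_1 = 64/3
  p_2/q_2 = 2709/127
  p_3/q_3 = 8191/384
q_2 = 127 ≤ 153 < 384 = q_3, so the answer is 2709/127.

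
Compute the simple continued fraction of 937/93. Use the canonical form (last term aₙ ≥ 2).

[10; 13, 3, 2]

937 = 10*93 + 7
93 = 13*7 + 2
7 = 3*2 + 1
2 = 2*1 + 0  (stop)
So 937/93 = [10; 13, 3, 2].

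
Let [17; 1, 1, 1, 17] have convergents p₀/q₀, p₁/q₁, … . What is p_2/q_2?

35/2

Using pₖ = aₖpₖ₋₁ + pₖ₋₂, qₖ = aₖqₖ₋₁ + qₖ₋₂ (with p₋₁=1, p₋₂=0, q₋₁=0, q₋₂=1):
  k=0: a=17, p=17, q=1
  k=1: a=1, p=18, q=1
  k=2: a=1, p=35, q=2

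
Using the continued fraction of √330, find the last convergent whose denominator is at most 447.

√330 = [18; 6, 36, …] (period length 2).
Convergents:
  p_0/q_0 = 18/1
  p_1/q_1 = 109/6
  p_2/q_2 = 3942/217
  p_3/q_3 = 23761/1308
q_2 = 217 ≤ 447 < 1308 = q_3, so the answer is 3942/217.

3942/217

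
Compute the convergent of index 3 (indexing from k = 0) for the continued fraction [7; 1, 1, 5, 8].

Using pₖ = aₖpₖ₋₁ + pₖ₋₂, qₖ = aₖqₖ₋₁ + qₖ₋₂ (with p₋₁=1, p₋₂=0, q₋₁=0, q₋₂=1):
  k=0: a=7, p=7, q=1
  k=1: a=1, p=8, q=1
  k=2: a=1, p=15, q=2
  k=3: a=5, p=83, q=11

83/11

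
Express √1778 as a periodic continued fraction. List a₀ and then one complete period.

a₀ = ⌊√1778⌋ = 42.
With m₀=0, d₀=1 and mₖ₊₁ = dₖaₖ − mₖ, dₖ₊₁ = (n − mₖ₊₁²)/dₖ, aₖ₊₁ = ⌊(a₀+mₖ₊₁)/dₖ₊₁⌋:
  k=1: m=42, d=14, a=6
  k=2: m=42, d=1, a=84
d=1 and a=2a₀=84 at k=2, so the next step gives (m, d) = (42, 14) again — its k=1 value — and the period has length 2.

[42; 6, 84]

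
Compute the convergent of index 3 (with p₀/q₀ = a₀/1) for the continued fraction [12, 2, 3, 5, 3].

460/37

Using pₖ = aₖpₖ₋₁ + pₖ₋₂, qₖ = aₖqₖ₋₁ + qₖ₋₂ (with p₋₁=1, p₋₂=0, q₋₁=0, q₋₂=1):
  k=0: a=12, p=12, q=1
  k=1: a=2, p=25, q=2
  k=2: a=3, p=87, q=7
  k=3: a=5, p=460, q=37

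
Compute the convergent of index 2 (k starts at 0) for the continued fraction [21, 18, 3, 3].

Using pₖ = aₖpₖ₋₁ + pₖ₋₂, qₖ = aₖqₖ₋₁ + qₖ₋₂ (with p₋₁=1, p₋₂=0, q₋₁=0, q₋₂=1):
  k=0: a=21, p=21, q=1
  k=1: a=18, p=379, q=18
  k=2: a=3, p=1158, q=55

1158/55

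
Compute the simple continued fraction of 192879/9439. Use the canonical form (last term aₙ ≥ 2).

[20; 2, 3, 3, 3, 3, 18, 2]

192879 = 20*9439 + 4099
9439 = 2*4099 + 1241
4099 = 3*1241 + 376
1241 = 3*376 + 113
376 = 3*113 + 37
113 = 3*37 + 2
37 = 18*2 + 1
2 = 2*1 + 0  (stop)
So 192879/9439 = [20; 2, 3, 3, 3, 3, 18, 2].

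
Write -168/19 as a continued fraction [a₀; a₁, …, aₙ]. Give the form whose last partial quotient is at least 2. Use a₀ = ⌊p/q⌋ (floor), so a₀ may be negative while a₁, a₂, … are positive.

[-9; 6, 3]

-168 = -9·19 + 3
19 = 6·3 + 1
3 = 3·1 + 0  (stop)
So -168/19 = [-9; 6, 3].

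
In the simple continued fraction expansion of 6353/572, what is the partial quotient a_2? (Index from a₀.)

6353 = 11·572 + 61   →  a_0 = 11
572 = 9·61 + 23   →  a_1 = 9
61 = 2·23 + 15   →  a_2 = 2

2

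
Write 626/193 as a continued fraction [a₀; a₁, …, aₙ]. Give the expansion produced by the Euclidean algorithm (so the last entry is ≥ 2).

[3; 4, 9, 2, 2]

626 = 3*193 + 47
193 = 4*47 + 5
47 = 9*5 + 2
5 = 2*2 + 1
2 = 2*1 + 0  (stop)
So 626/193 = [3; 4, 9, 2, 2].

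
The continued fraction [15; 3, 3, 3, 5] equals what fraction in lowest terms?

2678/175

Fold from the inside: start with 5/1.
  3 + 1/5 = 16/5
  3 + 5/16 = 53/16
  3 + 16/53 = 175/53
  15 + 53/175 = 2678/175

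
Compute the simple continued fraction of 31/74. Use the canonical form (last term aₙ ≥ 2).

31 = 0·74 + 31
74 = 2·31 + 12
31 = 2·12 + 7
12 = 1·7 + 5
7 = 1·5 + 2
5 = 2·2 + 1
2 = 2·1 + 0  (stop)
So 31/74 = [0; 2, 2, 1, 1, 2, 2].

[0; 2, 2, 1, 1, 2, 2]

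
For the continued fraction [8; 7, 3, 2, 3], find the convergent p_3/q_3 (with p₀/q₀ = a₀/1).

Using pₖ = aₖpₖ₋₁ + pₖ₋₂, qₖ = aₖqₖ₋₁ + qₖ₋₂ (with p₋₁=1, p₋₂=0, q₋₁=0, q₋₂=1):
  k=0: a=8, p=8, q=1
  k=1: a=7, p=57, q=7
  k=2: a=3, p=179, q=22
  k=3: a=2, p=415, q=51

415/51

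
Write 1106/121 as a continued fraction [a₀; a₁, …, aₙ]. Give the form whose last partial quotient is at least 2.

[9; 7, 8, 2]

1106 = 9·121 + 17
121 = 7·17 + 2
17 = 8·2 + 1
2 = 2·1 + 0  (stop)
So 1106/121 = [9; 7, 8, 2].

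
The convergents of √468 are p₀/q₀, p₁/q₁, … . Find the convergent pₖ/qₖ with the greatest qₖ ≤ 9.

173/8

√468 = [21; 1, 1, 1, 2, 1, 1, 1, 42, …] (period length 8).
Convergents:
  p_0/q_0 = 21/1
  p_1/q_1 = 22/1
  p_2/q_2 = 43/2
  p_3/q_3 = 65/3
  p_4/q_4 = 173/8
  p_5/q_5 = 238/11
q_4 = 8 ≤ 9 < 11 = q_5, so the answer is 173/8.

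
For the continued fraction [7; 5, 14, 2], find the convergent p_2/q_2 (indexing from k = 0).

511/71

Using pₖ = aₖpₖ₋₁ + pₖ₋₂, qₖ = aₖqₖ₋₁ + qₖ₋₂ (with p₋₁=1, p₋₂=0, q₋₁=0, q₋₂=1):
  k=0: a=7, p=7, q=1
  k=1: a=5, p=36, q=5
  k=2: a=14, p=511, q=71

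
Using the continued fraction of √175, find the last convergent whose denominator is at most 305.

√175 = [13; 4, 2, 1, 2, 4, 26, …] (period length 6).
Convergents:
  p_0/q_0 = 13/1
  p_1/q_1 = 53/4
  p_2/q_2 = 119/9
  p_3/q_3 = 172/13
  p_4/q_4 = 463/35
  p_5/q_5 = 2024/153
  p_6/q_6 = 53087/4013
q_5 = 153 ≤ 305 < 4013 = q_6, so the answer is 2024/153.

2024/153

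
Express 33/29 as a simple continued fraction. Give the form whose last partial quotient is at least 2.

33 = 1*29 + 4
29 = 7*4 + 1
4 = 4*1 + 0  (stop)
So 33/29 = [1; 7, 4].

[1; 7, 4]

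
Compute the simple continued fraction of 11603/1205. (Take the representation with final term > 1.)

[9; 1, 1, 1, 2, 3, 2, 19]

11603 = 9×1205 + 758
1205 = 1×758 + 447
758 = 1×447 + 311
447 = 1×311 + 136
311 = 2×136 + 39
136 = 3×39 + 19
39 = 2×19 + 1
19 = 19×1 + 0  (stop)
So 11603/1205 = [9; 1, 1, 1, 2, 3, 2, 19].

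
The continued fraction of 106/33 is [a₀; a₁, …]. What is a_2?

106 = 3·33 + 7   →  a_0 = 3
33 = 4·7 + 5   →  a_1 = 4
7 = 1·5 + 2   →  a_2 = 1

1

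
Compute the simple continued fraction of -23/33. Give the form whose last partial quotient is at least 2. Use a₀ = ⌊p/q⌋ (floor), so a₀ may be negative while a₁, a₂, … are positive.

[-1; 3, 3, 3]

-23 = -1*33 + 10
33 = 3*10 + 3
10 = 3*3 + 1
3 = 3*1 + 0  (stop)
So -23/33 = [-1; 3, 3, 3].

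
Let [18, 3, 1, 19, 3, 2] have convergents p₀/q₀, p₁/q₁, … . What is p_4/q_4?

Using pₖ = aₖpₖ₋₁ + pₖ₋₂, qₖ = aₖqₖ₋₁ + qₖ₋₂ (with p₋₁=1, p₋₂=0, q₋₁=0, q₋₂=1):
  k=0: a=18, p=18, q=1
  k=1: a=3, p=55, q=3
  k=2: a=1, p=73, q=4
  k=3: a=19, p=1442, q=79
  k=4: a=3, p=4399, q=241

4399/241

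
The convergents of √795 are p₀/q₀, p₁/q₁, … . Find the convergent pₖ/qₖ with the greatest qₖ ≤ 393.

6626/235

√795 = [28; 5, 9, 5, 56, …] (period length 4).
Convergents:
  p_0/q_0 = 28/1
  p_1/q_1 = 141/5
  p_2/q_2 = 1297/46
  p_3/q_3 = 6626/235
  p_4/q_4 = 372353/13206
q_3 = 235 ≤ 393 < 13206 = q_4, so the answer is 6626/235.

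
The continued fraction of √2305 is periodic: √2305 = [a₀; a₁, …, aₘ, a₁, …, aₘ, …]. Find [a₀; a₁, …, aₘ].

a₀ = ⌊√2305⌋ = 48.
With m₀=0, d₀=1 and mₖ₊₁ = dₖaₖ − mₖ, dₖ₊₁ = (n − mₖ₊₁²)/dₖ, aₖ₊₁ = ⌊(a₀+mₖ₊₁)/dₖ₊₁⌋:
  k=1: m=48, d=1, a=96
d=1 and a=2a₀=96 at k=1, so the next step gives (m, d) = (48, 1) again — its k=1 value — and the period has length 1.

[48; 96]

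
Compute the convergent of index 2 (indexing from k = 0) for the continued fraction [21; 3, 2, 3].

Using pₖ = aₖpₖ₋₁ + pₖ₋₂, qₖ = aₖqₖ₋₁ + qₖ₋₂ (with p₋₁=1, p₋₂=0, q₋₁=0, q₋₂=1):
  k=0: a=21, p=21, q=1
  k=1: a=3, p=64, q=3
  k=2: a=2, p=149, q=7

149/7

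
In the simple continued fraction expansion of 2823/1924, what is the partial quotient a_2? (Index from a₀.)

2823 = 1·1924 + 899   →  a_0 = 1
1924 = 2·899 + 126   →  a_1 = 2
899 = 7·126 + 17   →  a_2 = 7

7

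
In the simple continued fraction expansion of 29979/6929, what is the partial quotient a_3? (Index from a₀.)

29979 = 4·6929 + 2263   →  a_0 = 4
6929 = 3·2263 + 140   →  a_1 = 3
2263 = 16·140 + 23   →  a_2 = 16
140 = 6·23 + 2   →  a_3 = 6

6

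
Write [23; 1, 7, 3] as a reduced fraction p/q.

Using pₖ = aₖpₖ₋₁ + pₖ₋₂ and qₖ = aₖqₖ₋₁ + qₖ₋₂:
  k=0: a=23, p=23, q=1
  k=1: a=1, p=24, q=1
  k=2: a=7, p=191, q=8
  k=3: a=3, p=597, q=25

597/25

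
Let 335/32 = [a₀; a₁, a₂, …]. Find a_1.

335 = 10·32 + 15   →  a_0 = 10
32 = 2·15 + 2   →  a_1 = 2

2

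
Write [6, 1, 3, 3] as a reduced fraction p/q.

88/13

Fold from the inside: start with 3/1.
  3 + 1/3 = 10/3
  1 + 3/10 = 13/10
  6 + 10/13 = 88/13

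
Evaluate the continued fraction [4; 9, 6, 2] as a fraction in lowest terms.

Using pₖ = aₖpₖ₋₁ + pₖ₋₂ and qₖ = aₖqₖ₋₁ + qₖ₋₂:
  k=0: a=4, p=4, q=1
  k=1: a=9, p=37, q=9
  k=2: a=6, p=226, q=55
  k=3: a=2, p=489, q=119

489/119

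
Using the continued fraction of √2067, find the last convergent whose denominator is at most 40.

√2067 = [45; 2, 6, 2, 90, …] (period length 4).
Convergents:
  p_0/q_0 = 45/1
  p_1/q_1 = 91/2
  p_2/q_2 = 591/13
  p_3/q_3 = 1273/28
  p_4/q_4 = 115161/2533
q_3 = 28 ≤ 40 < 2533 = q_4, so the answer is 1273/28.

1273/28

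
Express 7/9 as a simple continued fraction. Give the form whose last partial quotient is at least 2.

7 = 0×9 + 7
9 = 1×7 + 2
7 = 3×2 + 1
2 = 2×1 + 0  (stop)
So 7/9 = [0; 1, 3, 2].

[0; 1, 3, 2]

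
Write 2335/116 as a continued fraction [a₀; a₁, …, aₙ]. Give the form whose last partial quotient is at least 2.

[20; 7, 1, 2, 1, 3]

2335 = 20*116 + 15
116 = 7*15 + 11
15 = 1*11 + 4
11 = 2*4 + 3
4 = 1*3 + 1
3 = 3*1 + 0  (stop)
So 2335/116 = [20; 7, 1, 2, 1, 3].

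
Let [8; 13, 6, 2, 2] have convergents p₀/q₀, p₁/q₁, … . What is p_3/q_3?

Using pₖ = aₖpₖ₋₁ + pₖ₋₂, qₖ = aₖqₖ₋₁ + qₖ₋₂ (with p₋₁=1, p₋₂=0, q₋₁=0, q₋₂=1):
  k=0: a=8, p=8, q=1
  k=1: a=13, p=105, q=13
  k=2: a=6, p=638, q=79
  k=3: a=2, p=1381, q=171

1381/171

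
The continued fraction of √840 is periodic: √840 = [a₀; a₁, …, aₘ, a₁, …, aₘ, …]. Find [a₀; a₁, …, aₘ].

a₀ = ⌊√840⌋ = 28.

[28; 1, 56]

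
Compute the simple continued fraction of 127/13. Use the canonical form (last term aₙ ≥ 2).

[9; 1, 3, 3]

127 = 9*13 + 10
13 = 1*10 + 3
10 = 3*3 + 1
3 = 3*1 + 0  (stop)
So 127/13 = [9; 1, 3, 3].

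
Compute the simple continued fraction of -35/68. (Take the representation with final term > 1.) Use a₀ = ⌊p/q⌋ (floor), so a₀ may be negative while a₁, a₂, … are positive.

-35 = -1×68 + 33
68 = 2×33 + 2
33 = 16×2 + 1
2 = 2×1 + 0  (stop)
So -35/68 = [-1; 2, 16, 2].

[-1; 2, 16, 2]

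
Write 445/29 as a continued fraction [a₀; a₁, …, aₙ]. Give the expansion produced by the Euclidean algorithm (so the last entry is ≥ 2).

445 = 15*29 + 10
29 = 2*10 + 9
10 = 1*9 + 1
9 = 9*1 + 0  (stop)
So 445/29 = [15; 2, 1, 9].

[15; 2, 1, 9]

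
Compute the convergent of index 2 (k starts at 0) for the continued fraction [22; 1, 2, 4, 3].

Using pₖ = aₖpₖ₋₁ + pₖ₋₂, qₖ = aₖqₖ₋₁ + qₖ₋₂ (with p₋₁=1, p₋₂=0, q₋₁=0, q₋₂=1):
  k=0: a=22, p=22, q=1
  k=1: a=1, p=23, q=1
  k=2: a=2, p=68, q=3

68/3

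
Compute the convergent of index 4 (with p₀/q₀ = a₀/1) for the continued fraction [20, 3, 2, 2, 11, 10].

3937/194

Using pₖ = aₖpₖ₋₁ + pₖ₋₂, qₖ = aₖqₖ₋₁ + qₖ₋₂ (with p₋₁=1, p₋₂=0, q₋₁=0, q₋₂=1):
  k=0: a=20, p=20, q=1
  k=1: a=3, p=61, q=3
  k=2: a=2, p=142, q=7
  k=3: a=2, p=345, q=17
  k=4: a=11, p=3937, q=194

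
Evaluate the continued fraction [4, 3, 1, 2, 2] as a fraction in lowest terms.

Fold from the inside: start with 2/1.
  2 + 1/2 = 5/2
  1 + 2/5 = 7/5
  3 + 5/7 = 26/7
  4 + 7/26 = 111/26

111/26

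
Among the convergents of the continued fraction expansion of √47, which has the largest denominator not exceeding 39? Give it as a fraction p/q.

48/7

√47 = [6; 1, 5, 1, 12, …] (period length 4).
Convergents:
  p_0/q_0 = 6/1
  p_1/q_1 = 7/1
  p_2/q_2 = 41/6
  p_3/q_3 = 48/7
  p_4/q_4 = 617/90
q_3 = 7 ≤ 39 < 90 = q_4, so the answer is 48/7.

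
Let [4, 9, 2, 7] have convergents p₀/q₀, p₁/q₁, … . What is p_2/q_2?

Using pₖ = aₖpₖ₋₁ + pₖ₋₂, qₖ = aₖqₖ₋₁ + qₖ₋₂ (with p₋₁=1, p₋₂=0, q₋₁=0, q₋₂=1):
  k=0: a=4, p=4, q=1
  k=1: a=9, p=37, q=9
  k=2: a=2, p=78, q=19

78/19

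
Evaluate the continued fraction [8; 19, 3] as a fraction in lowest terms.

Fold from the inside: start with 3/1.
  19 + 1/3 = 58/3
  8 + 3/58 = 467/58

467/58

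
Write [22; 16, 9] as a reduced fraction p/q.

Using pₖ = aₖpₖ₋₁ + pₖ₋₂ and qₖ = aₖqₖ₋₁ + qₖ₋₂:
  k=0: a=22, p=22, q=1
  k=1: a=16, p=353, q=16
  k=2: a=9, p=3199, q=145

3199/145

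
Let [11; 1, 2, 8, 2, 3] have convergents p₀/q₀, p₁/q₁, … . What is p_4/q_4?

619/53

Using pₖ = aₖpₖ₋₁ + pₖ₋₂, qₖ = aₖqₖ₋₁ + qₖ₋₂ (with p₋₁=1, p₋₂=0, q₋₁=0, q₋₂=1):
  k=0: a=11, p=11, q=1
  k=1: a=1, p=12, q=1
  k=2: a=2, p=35, q=3
  k=3: a=8, p=292, q=25
  k=4: a=2, p=619, q=53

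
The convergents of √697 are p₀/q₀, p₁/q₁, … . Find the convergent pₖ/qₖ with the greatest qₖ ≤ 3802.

√697 = [26; 2, 2, 52, …] (period length 3).
Convergents:
  p_0/q_0 = 26/1
  p_1/q_1 = 53/2
  p_2/q_2 = 132/5
  p_3/q_3 = 6917/262
  p_4/q_4 = 13966/529
  p_5/q_5 = 34849/1320
  p_6/q_6 = 1826114/69169
q_5 = 1320 ≤ 3802 < 69169 = q_6, so the answer is 34849/1320.

34849/1320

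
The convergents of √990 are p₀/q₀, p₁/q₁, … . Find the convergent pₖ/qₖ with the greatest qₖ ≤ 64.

881/28

√990 = [31; 2, 6, 2, 62, …] (period length 4).
Convergents:
  p_0/q_0 = 31/1
  p_1/q_1 = 63/2
  p_2/q_2 = 409/13
  p_3/q_3 = 881/28
  p_4/q_4 = 55031/1749
q_3 = 28 ≤ 64 < 1749 = q_4, so the answer is 881/28.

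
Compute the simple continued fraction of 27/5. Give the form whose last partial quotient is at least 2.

[5; 2, 2]

27 = 5*5 + 2
5 = 2*2 + 1
2 = 2*1 + 0  (stop)
So 27/5 = [5; 2, 2].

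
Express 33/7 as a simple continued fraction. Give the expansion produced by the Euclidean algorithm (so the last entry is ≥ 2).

33 = 4*7 + 5
7 = 1*5 + 2
5 = 2*2 + 1
2 = 2*1 + 0  (stop)
So 33/7 = [4; 1, 2, 2].

[4; 1, 2, 2]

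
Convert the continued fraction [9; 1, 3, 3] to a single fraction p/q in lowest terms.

Using pₖ = aₖpₖ₋₁ + pₖ₋₂ and qₖ = aₖqₖ₋₁ + qₖ₋₂:
  k=0: a=9, p=9, q=1
  k=1: a=1, p=10, q=1
  k=2: a=3, p=39, q=4
  k=3: a=3, p=127, q=13

127/13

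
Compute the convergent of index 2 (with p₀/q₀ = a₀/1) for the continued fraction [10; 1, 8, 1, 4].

98/9

Using pₖ = aₖpₖ₋₁ + pₖ₋₂, qₖ = aₖqₖ₋₁ + qₖ₋₂ (with p₋₁=1, p₋₂=0, q₋₁=0, q₋₂=1):
  k=0: a=10, p=10, q=1
  k=1: a=1, p=11, q=1
  k=2: a=8, p=98, q=9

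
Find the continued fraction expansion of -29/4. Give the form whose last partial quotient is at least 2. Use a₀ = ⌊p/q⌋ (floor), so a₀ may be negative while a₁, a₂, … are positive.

-29 = -8*4 + 3
4 = 1*3 + 1
3 = 3*1 + 0  (stop)
So -29/4 = [-8; 1, 3].

[-8; 1, 3]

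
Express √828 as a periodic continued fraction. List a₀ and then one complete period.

[28; 1, 3, 2, 3, 1, 56]

a₀ = ⌊√828⌋ = 28.
With m₀=0, d₀=1 and mₖ₊₁ = dₖaₖ − mₖ, dₖ₊₁ = (n − mₖ₊₁²)/dₖ, aₖ₊₁ = ⌊(a₀+mₖ₊₁)/dₖ₊₁⌋:
  k=1: m=28, d=44, a=1
  k=2: m=16, d=13, a=3
  k=3: m=23, d=23, a=2
  k=4: m=23, d=13, a=3
  k=5: m=16, d=44, a=1
  k=6: m=28, d=1, a=56
d=1 and a=2a₀=56 at k=6, so the next step gives (m, d) = (28, 44) again — its k=1 value — and the period has length 6.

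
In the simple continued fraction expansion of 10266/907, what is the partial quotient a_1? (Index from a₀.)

3

10266 = 11·907 + 289   →  a_0 = 11
907 = 3·289 + 40   →  a_1 = 3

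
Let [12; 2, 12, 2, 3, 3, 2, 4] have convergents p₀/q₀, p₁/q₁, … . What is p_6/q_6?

17111/1371

Using pₖ = aₖpₖ₋₁ + pₖ₋₂, qₖ = aₖqₖ₋₁ + qₖ₋₂ (with p₋₁=1, p₋₂=0, q₋₁=0, q₋₂=1):
  k=0: a=12, p=12, q=1
  k=1: a=2, p=25, q=2
  k=2: a=12, p=312, q=25
  k=3: a=2, p=649, q=52
  k=4: a=3, p=2259, q=181
  k=5: a=3, p=7426, q=595
  k=6: a=2, p=17111, q=1371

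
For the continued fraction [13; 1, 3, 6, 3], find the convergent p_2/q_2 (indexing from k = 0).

Using pₖ = aₖpₖ₋₁ + pₖ₋₂, qₖ = aₖqₖ₋₁ + qₖ₋₂ (with p₋₁=1, p₋₂=0, q₋₁=0, q₋₂=1):
  k=0: a=13, p=13, q=1
  k=1: a=1, p=14, q=1
  k=2: a=3, p=55, q=4

55/4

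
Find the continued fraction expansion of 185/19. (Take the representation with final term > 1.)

[9; 1, 2, 1, 4]

185 = 9·19 + 14
19 = 1·14 + 5
14 = 2·5 + 4
5 = 1·4 + 1
4 = 4·1 + 0  (stop)
So 185/19 = [9; 1, 2, 1, 4].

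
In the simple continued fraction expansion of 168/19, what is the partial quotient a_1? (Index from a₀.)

168 = 8·19 + 16   →  a_0 = 8
19 = 1·16 + 3   →  a_1 = 1

1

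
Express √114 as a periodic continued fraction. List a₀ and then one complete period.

a₀ = ⌊√114⌋ = 10.
With m₀=0, d₀=1 and mₖ₊₁ = dₖaₖ − mₖ, dₖ₊₁ = (n − mₖ₊₁²)/dₖ, aₖ₊₁ = ⌊(a₀+mₖ₊₁)/dₖ₊₁⌋:
  k=1: m=10, d=14, a=1
  k=2: m=4, d=7, a=2
  k=3: m=10, d=2, a=10
  k=4: m=10, d=7, a=2
  k=5: m=4, d=14, a=1
  k=6: m=10, d=1, a=20
d=1 and a=2a₀=20 at k=6, so the next step gives (m, d) = (10, 14) again — its k=1 value — and the period has length 6.

[10; 1, 2, 10, 2, 1, 20]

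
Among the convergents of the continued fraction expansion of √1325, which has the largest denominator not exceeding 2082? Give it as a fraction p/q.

√1325 = [36; 2, 2, 72, …] (period length 3).
Convergents:
  p_0/q_0 = 36/1
  p_1/q_1 = 73/2
  p_2/q_2 = 182/5
  p_3/q_3 = 13177/362
  p_4/q_4 = 26536/729
  p_5/q_5 = 66249/1820
  p_6/q_6 = 4796464/131769
q_5 = 1820 ≤ 2082 < 131769 = q_6, so the answer is 66249/1820.

66249/1820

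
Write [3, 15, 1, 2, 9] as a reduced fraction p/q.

Using pₖ = aₖpₖ₋₁ + pₖ₋₂ and qₖ = aₖqₖ₋₁ + qₖ₋₂:
  k=0: a=3, p=3, q=1
  k=1: a=15, p=46, q=15
  k=2: a=1, p=49, q=16
  k=3: a=2, p=144, q=47
  k=4: a=9, p=1345, q=439

1345/439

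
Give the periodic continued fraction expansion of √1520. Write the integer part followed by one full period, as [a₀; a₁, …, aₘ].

[38; 1, 76]

a₀ = ⌊√1520⌋ = 38.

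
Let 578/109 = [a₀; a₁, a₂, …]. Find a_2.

578 = 5·109 + 33   →  a_0 = 5
109 = 3·33 + 10   →  a_1 = 3
33 = 3·10 + 3   →  a_2 = 3

3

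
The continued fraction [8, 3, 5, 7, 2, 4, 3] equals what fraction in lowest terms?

29453/3543

Using pₖ = aₖpₖ₋₁ + pₖ₋₂ and qₖ = aₖqₖ₋₁ + qₖ₋₂:
  k=0: a=8, p=8, q=1
  k=1: a=3, p=25, q=3
  k=2: a=5, p=133, q=16
  k=3: a=7, p=956, q=115
  k=4: a=2, p=2045, q=246
  k=5: a=4, p=9136, q=1099
  k=6: a=3, p=29453, q=3543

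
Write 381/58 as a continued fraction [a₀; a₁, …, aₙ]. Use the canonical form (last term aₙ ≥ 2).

381 = 6×58 + 33
58 = 1×33 + 25
33 = 1×25 + 8
25 = 3×8 + 1
8 = 8×1 + 0  (stop)
So 381/58 = [6; 1, 1, 3, 8].

[6; 1, 1, 3, 8]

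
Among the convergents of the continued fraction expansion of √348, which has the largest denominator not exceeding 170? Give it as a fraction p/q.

1567/84

√348 = [18; 1, 1, 1, 8, 1, 1, 1, 36, …] (period length 8).
Convergents:
  p_0/q_0 = 18/1
  p_1/q_1 = 19/1
  p_2/q_2 = 37/2
  p_3/q_3 = 56/3
  p_4/q_4 = 485/26
  p_5/q_5 = 541/29
  p_6/q_6 = 1026/55
  p_7/q_7 = 1567/84
  p_8/q_8 = 57438/3079
q_7 = 84 ≤ 170 < 3079 = q_8, so the answer is 1567/84.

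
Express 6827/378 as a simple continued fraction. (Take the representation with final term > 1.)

6827 = 18*378 + 23
378 = 16*23 + 10
23 = 2*10 + 3
10 = 3*3 + 1
3 = 3*1 + 0  (stop)
So 6827/378 = [18; 16, 2, 3, 3].

[18; 16, 2, 3, 3]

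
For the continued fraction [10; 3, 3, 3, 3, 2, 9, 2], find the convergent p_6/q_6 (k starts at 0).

Using pₖ = aₖpₖ₋₁ + pₖ₋₂, qₖ = aₖqₖ₋₁ + qₖ₋₂ (with p₋₁=1, p₋₂=0, q₋₁=0, q₋₂=1):
  k=0: a=10, p=10, q=1
  k=1: a=3, p=31, q=3
  k=2: a=3, p=103, q=10
  k=3: a=3, p=340, q=33
  k=4: a=3, p=1123, q=109
  k=5: a=2, p=2586, q=251
  k=6: a=9, p=24397, q=2368

24397/2368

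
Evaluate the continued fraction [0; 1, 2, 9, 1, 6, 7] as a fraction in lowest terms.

Fold from the inside: start with 7/1.
  6 + 1/7 = 43/7
  1 + 7/43 = 50/43
  9 + 43/50 = 493/50
  2 + 50/493 = 1036/493
  1 + 493/1036 = 1529/1036
  0 + 1036/1529 = 1036/1529

1036/1529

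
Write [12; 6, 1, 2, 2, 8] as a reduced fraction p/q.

Fold from the inside: start with 8/1.
  2 + 1/8 = 17/8
  2 + 8/17 = 42/17
  1 + 17/42 = 59/42
  6 + 42/59 = 396/59
  12 + 59/396 = 4811/396

4811/396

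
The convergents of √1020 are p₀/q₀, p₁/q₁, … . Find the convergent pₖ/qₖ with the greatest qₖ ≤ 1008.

32161/1007

√1020 = [31; 1, 14, 1, 62, …] (period length 4).
Convergents:
  p_0/q_0 = 31/1
  p_1/q_1 = 32/1
  p_2/q_2 = 479/15
  p_3/q_3 = 511/16
  p_4/q_4 = 32161/1007
  p_5/q_5 = 32672/1023
q_4 = 1007 ≤ 1008 < 1023 = q_5, so the answer is 32161/1007.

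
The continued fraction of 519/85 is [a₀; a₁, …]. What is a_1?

519 = 6·85 + 9   →  a_0 = 6
85 = 9·9 + 4   →  a_1 = 9

9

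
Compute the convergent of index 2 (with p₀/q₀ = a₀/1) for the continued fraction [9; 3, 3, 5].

Using pₖ = aₖpₖ₋₁ + pₖ₋₂, qₖ = aₖqₖ₋₁ + qₖ₋₂ (with p₋₁=1, p₋₂=0, q₋₁=0, q₋₂=1):
  k=0: a=9, p=9, q=1
  k=1: a=3, p=28, q=3
  k=2: a=3, p=93, q=10

93/10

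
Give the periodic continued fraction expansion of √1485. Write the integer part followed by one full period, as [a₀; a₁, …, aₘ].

[38; 1, 1, 6, 1, 1, 76]

a₀ = ⌊√1485⌋ = 38.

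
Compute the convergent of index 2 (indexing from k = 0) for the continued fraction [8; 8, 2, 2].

Using pₖ = aₖpₖ₋₁ + pₖ₋₂, qₖ = aₖqₖ₋₁ + qₖ₋₂ (with p₋₁=1, p₋₂=0, q₋₁=0, q₋₂=1):
  k=0: a=8, p=8, q=1
  k=1: a=8, p=65, q=8
  k=2: a=2, p=138, q=17

138/17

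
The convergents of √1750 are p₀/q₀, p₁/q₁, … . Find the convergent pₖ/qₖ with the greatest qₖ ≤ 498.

20791/497

√1750 = [41; 1, 4, 1, 82, …] (period length 4).
Convergents:
  p_0/q_0 = 41/1
  p_1/q_1 = 42/1
  p_2/q_2 = 209/5
  p_3/q_3 = 251/6
  p_4/q_4 = 20791/497
  p_5/q_5 = 21042/503
q_4 = 497 ≤ 498 < 503 = q_5, so the answer is 20791/497.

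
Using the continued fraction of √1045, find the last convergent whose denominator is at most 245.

√1045 = [32; 3, 15, 1, 4, 1, 15, 3, 64, …] (period length 8).
Convergents:
  p_0/q_0 = 32/1
  p_1/q_1 = 97/3
  p_2/q_2 = 1487/46
  p_3/q_3 = 1584/49
  p_4/q_4 = 7823/242
  p_5/q_5 = 9407/291
q_4 = 242 ≤ 245 < 291 = q_5, so the answer is 7823/242.

7823/242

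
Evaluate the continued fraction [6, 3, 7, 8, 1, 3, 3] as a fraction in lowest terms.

16093/2547

Fold from the inside: start with 3/1.
  3 + 1/3 = 10/3
  1 + 3/10 = 13/10
  8 + 10/13 = 114/13
  7 + 13/114 = 811/114
  3 + 114/811 = 2547/811
  6 + 811/2547 = 16093/2547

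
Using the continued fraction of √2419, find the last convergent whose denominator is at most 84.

√2419 = [49; 5, 2, 5, 98, …] (period length 4).
Convergents:
  p_0/q_0 = 49/1
  p_1/q_1 = 246/5
  p_2/q_2 = 541/11
  p_3/q_3 = 2951/60
  p_4/q_4 = 289739/5891
q_3 = 60 ≤ 84 < 5891 = q_4, so the answer is 2951/60.

2951/60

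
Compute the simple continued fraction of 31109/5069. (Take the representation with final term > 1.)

31109 = 6·5069 + 695
5069 = 7·695 + 204
695 = 3·204 + 83
204 = 2·83 + 38
83 = 2·38 + 7
38 = 5·7 + 3
7 = 2·3 + 1
3 = 3·1 + 0  (stop)
So 31109/5069 = [6; 7, 3, 2, 2, 5, 2, 3].

[6; 7, 3, 2, 2, 5, 2, 3]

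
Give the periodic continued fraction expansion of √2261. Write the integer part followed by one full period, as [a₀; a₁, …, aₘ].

[47; 1, 1, 4, 1, 1, 94]

a₀ = ⌊√2261⌋ = 47.
With m₀=0, d₀=1 and mₖ₊₁ = dₖaₖ − mₖ, dₖ₊₁ = (n − mₖ₊₁²)/dₖ, aₖ₊₁ = ⌊(a₀+mₖ₊₁)/dₖ₊₁⌋:
  k=1: m=47, d=52, a=1
  k=2: m=5, d=43, a=1
  k=3: m=38, d=19, a=4
  k=4: m=38, d=43, a=1
  k=5: m=5, d=52, a=1
  k=6: m=47, d=1, a=94
d=1 and a=2a₀=94 at k=6, so the next step gives (m, d) = (47, 52) again — its k=1 value — and the period has length 6.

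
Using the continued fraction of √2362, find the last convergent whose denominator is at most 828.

23717/488

√2362 = [48; 1, 1, 1, 1, 96, …] (period length 5).
Convergents:
  p_0/q_0 = 48/1
  p_1/q_1 = 49/1
  p_2/q_2 = 97/2
  p_3/q_3 = 146/3
  p_4/q_4 = 243/5
  p_5/q_5 = 23474/483
  p_6/q_6 = 23717/488
  p_7/q_7 = 47191/971
q_6 = 488 ≤ 828 < 971 = q_7, so the answer is 23717/488.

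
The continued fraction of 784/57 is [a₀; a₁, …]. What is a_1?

1

784 = 13·57 + 43   →  a_0 = 13
57 = 1·43 + 14   →  a_1 = 1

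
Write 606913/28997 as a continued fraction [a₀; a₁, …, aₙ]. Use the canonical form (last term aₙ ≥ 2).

606913 = 20*28997 + 26973
28997 = 1*26973 + 2024
26973 = 13*2024 + 661
2024 = 3*661 + 41
661 = 16*41 + 5
41 = 8*5 + 1
5 = 5*1 + 0  (stop)
So 606913/28997 = [20; 1, 13, 3, 16, 8, 5].

[20; 1, 13, 3, 16, 8, 5]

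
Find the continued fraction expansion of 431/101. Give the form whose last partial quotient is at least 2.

431 = 4·101 + 27
101 = 3·27 + 20
27 = 1·20 + 7
20 = 2·7 + 6
7 = 1·6 + 1
6 = 6·1 + 0  (stop)
So 431/101 = [4; 3, 1, 2, 1, 6].

[4; 3, 1, 2, 1, 6]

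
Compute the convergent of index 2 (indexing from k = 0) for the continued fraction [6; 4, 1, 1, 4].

31/5

Using pₖ = aₖpₖ₋₁ + pₖ₋₂, qₖ = aₖqₖ₋₁ + qₖ₋₂ (with p₋₁=1, p₋₂=0, q₋₁=0, q₋₂=1):
  k=0: a=6, p=6, q=1
  k=1: a=4, p=25, q=4
  k=2: a=1, p=31, q=5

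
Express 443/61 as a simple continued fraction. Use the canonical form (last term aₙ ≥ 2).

443 = 7×61 + 16
61 = 3×16 + 13
16 = 1×13 + 3
13 = 4×3 + 1
3 = 3×1 + 0  (stop)
So 443/61 = [7; 3, 1, 4, 3].

[7; 3, 1, 4, 3]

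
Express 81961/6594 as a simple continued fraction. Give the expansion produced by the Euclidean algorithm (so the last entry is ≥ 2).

81961 = 12·6594 + 2833
6594 = 2·2833 + 928
2833 = 3·928 + 49
928 = 18·49 + 46
49 = 1·46 + 3
46 = 15·3 + 1
3 = 3·1 + 0  (stop)
So 81961/6594 = [12; 2, 3, 18, 1, 15, 3].

[12; 2, 3, 18, 1, 15, 3]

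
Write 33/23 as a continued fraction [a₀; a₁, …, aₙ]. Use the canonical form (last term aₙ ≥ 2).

[1; 2, 3, 3]

33 = 1*23 + 10
23 = 2*10 + 3
10 = 3*3 + 1
3 = 3*1 + 0  (stop)
So 33/23 = [1; 2, 3, 3].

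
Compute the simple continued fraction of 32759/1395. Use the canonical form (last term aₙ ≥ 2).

[23; 2, 14, 2, 1, 15]

32759 = 23×1395 + 674
1395 = 2×674 + 47
674 = 14×47 + 16
47 = 2×16 + 15
16 = 1×15 + 1
15 = 15×1 + 0  (stop)
So 32759/1395 = [23; 2, 14, 2, 1, 15].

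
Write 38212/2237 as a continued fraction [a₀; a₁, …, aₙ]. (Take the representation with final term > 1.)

[17; 12, 4, 2, 6, 3]

38212 = 17*2237 + 183
2237 = 12*183 + 41
183 = 4*41 + 19
41 = 2*19 + 3
19 = 6*3 + 1
3 = 3*1 + 0  (stop)
So 38212/2237 = [17; 12, 4, 2, 6, 3].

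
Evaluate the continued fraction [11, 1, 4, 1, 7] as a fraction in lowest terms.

Fold from the inside: start with 7/1.
  1 + 1/7 = 8/7
  4 + 7/8 = 39/8
  1 + 8/39 = 47/39
  11 + 39/47 = 556/47

556/47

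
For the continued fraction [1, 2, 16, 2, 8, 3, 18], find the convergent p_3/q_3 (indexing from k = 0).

101/68

Using pₖ = aₖpₖ₋₁ + pₖ₋₂, qₖ = aₖqₖ₋₁ + qₖ₋₂ (with p₋₁=1, p₋₂=0, q₋₁=0, q₋₂=1):
  k=0: a=1, p=1, q=1
  k=1: a=2, p=3, q=2
  k=2: a=16, p=49, q=33
  k=3: a=2, p=101, q=68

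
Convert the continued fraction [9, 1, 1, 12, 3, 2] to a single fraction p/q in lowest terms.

Using pₖ = aₖpₖ₋₁ + pₖ₋₂ and qₖ = aₖqₖ₋₁ + qₖ₋₂:
  k=0: a=9, p=9, q=1
  k=1: a=1, p=10, q=1
  k=2: a=1, p=19, q=2
  k=3: a=12, p=238, q=25
  k=4: a=3, p=733, q=77
  k=5: a=2, p=1704, q=179

1704/179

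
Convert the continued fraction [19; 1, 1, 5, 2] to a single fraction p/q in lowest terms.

Fold from the inside: start with 2/1.
  5 + 1/2 = 11/2
  1 + 2/11 = 13/11
  1 + 11/13 = 24/13
  19 + 13/24 = 469/24

469/24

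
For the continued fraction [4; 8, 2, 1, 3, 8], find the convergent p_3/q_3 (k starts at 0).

Using pₖ = aₖpₖ₋₁ + pₖ₋₂, qₖ = aₖqₖ₋₁ + qₖ₋₂ (with p₋₁=1, p₋₂=0, q₋₁=0, q₋₂=1):
  k=0: a=4, p=4, q=1
  k=1: a=8, p=33, q=8
  k=2: a=2, p=70, q=17
  k=3: a=1, p=103, q=25

103/25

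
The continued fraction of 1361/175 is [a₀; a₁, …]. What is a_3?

1361 = 7·175 + 136   →  a_0 = 7
175 = 1·136 + 39   →  a_1 = 1
136 = 3·39 + 19   →  a_2 = 3
39 = 2·19 + 1   →  a_3 = 2

2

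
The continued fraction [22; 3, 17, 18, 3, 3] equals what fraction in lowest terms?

213133/9546

Fold from the inside: start with 3/1.
  3 + 1/3 = 10/3
  18 + 3/10 = 183/10
  17 + 10/183 = 3121/183
  3 + 183/3121 = 9546/3121
  22 + 3121/9546 = 213133/9546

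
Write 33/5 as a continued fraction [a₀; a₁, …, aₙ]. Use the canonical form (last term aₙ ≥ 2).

[6; 1, 1, 2]

33 = 6*5 + 3
5 = 1*3 + 2
3 = 1*2 + 1
2 = 2*1 + 0  (stop)
So 33/5 = [6; 1, 1, 2].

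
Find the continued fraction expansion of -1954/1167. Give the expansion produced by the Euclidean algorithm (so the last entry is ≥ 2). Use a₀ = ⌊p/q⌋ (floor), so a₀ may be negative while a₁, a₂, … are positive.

-1954 = -2×1167 + 380
1167 = 3×380 + 27
380 = 14×27 + 2
27 = 13×2 + 1
2 = 2×1 + 0  (stop)
So -1954/1167 = [-2; 3, 14, 13, 2].

[-2; 3, 14, 13, 2]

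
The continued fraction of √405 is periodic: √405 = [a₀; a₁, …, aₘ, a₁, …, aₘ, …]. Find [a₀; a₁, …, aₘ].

[20; 8, 40]

a₀ = ⌊√405⌋ = 20.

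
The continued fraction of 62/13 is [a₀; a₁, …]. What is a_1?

1

62 = 4·13 + 10   →  a_0 = 4
13 = 1·10 + 3   →  a_1 = 1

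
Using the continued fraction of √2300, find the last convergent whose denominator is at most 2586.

110448/2303

√2300 = [47; 1, 22, 1, 94, …] (period length 4).
Convergents:
  p_0/q_0 = 47/1
  p_1/q_1 = 48/1
  p_2/q_2 = 1103/23
  p_3/q_3 = 1151/24
  p_4/q_4 = 109297/2279
  p_5/q_5 = 110448/2303
  p_6/q_6 = 2539153/52945
q_5 = 2303 ≤ 2586 < 52945 = q_6, so the answer is 110448/2303.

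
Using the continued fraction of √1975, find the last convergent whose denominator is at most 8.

√1975 = [44; 2, 3, 1, 2, 1, 3, 2, 88, …] (period length 8).
Convergents:
  p_0/q_0 = 44/1
  p_1/q_1 = 89/2
  p_2/q_2 = 311/7
  p_3/q_3 = 400/9
q_2 = 7 ≤ 8 < 9 = q_3, so the answer is 311/7.

311/7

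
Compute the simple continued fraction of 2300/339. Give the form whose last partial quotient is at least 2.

[6; 1, 3, 1, 1, 1, 4, 5]

2300 = 6*339 + 266
339 = 1*266 + 73
266 = 3*73 + 47
73 = 1*47 + 26
47 = 1*26 + 21
26 = 1*21 + 5
21 = 4*5 + 1
5 = 5*1 + 0  (stop)
So 2300/339 = [6; 1, 3, 1, 1, 1, 4, 5].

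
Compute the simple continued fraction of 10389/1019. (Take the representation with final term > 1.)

[10; 5, 8, 3, 2, 3]

10389 = 10·1019 + 199
1019 = 5·199 + 24
199 = 8·24 + 7
24 = 3·7 + 3
7 = 2·3 + 1
3 = 3·1 + 0  (stop)
So 10389/1019 = [10; 5, 8, 3, 2, 3].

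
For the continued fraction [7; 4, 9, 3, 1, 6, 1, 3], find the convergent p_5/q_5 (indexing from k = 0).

Using pₖ = aₖpₖ₋₁ + pₖ₋₂, qₖ = aₖqₖ₋₁ + qₖ₋₂ (with p₋₁=1, p₋₂=0, q₋₁=0, q₋₂=1):
  k=0: a=7, p=7, q=1
  k=1: a=4, p=29, q=4
  k=2: a=9, p=268, q=37
  k=3: a=3, p=833, q=115
  k=4: a=1, p=1101, q=152
  k=5: a=6, p=7439, q=1027

7439/1027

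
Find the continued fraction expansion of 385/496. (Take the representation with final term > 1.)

[0; 1, 3, 2, 7, 2, 3]

385 = 0*496 + 385
496 = 1*385 + 111
385 = 3*111 + 52
111 = 2*52 + 7
52 = 7*7 + 3
7 = 2*3 + 1
3 = 3*1 + 0  (stop)
So 385/496 = [0; 1, 3, 2, 7, 2, 3].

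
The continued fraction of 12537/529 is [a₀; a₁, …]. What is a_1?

1

12537 = 23·529 + 370   →  a_0 = 23
529 = 1·370 + 159   →  a_1 = 1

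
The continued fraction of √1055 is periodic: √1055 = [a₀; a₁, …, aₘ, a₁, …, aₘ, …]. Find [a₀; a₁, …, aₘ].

[32; 2, 12, 2, 64]

a₀ = ⌊√1055⌋ = 32.
With m₀=0, d₀=1 and mₖ₊₁ = dₖaₖ − mₖ, dₖ₊₁ = (n − mₖ₊₁²)/dₖ, aₖ₊₁ = ⌊(a₀+mₖ₊₁)/dₖ₊₁⌋:
  k=1: m=32, d=31, a=2
  k=2: m=30, d=5, a=12
  k=3: m=30, d=31, a=2
  k=4: m=32, d=1, a=64
d=1 and a=2a₀=64 at k=4, so the next step gives (m, d) = (32, 31) again — its k=1 value — and the period has length 4.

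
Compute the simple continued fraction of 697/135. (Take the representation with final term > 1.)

697 = 5·135 + 22
135 = 6·22 + 3
22 = 7·3 + 1
3 = 3·1 + 0  (stop)
So 697/135 = [5; 6, 7, 3].

[5; 6, 7, 3]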